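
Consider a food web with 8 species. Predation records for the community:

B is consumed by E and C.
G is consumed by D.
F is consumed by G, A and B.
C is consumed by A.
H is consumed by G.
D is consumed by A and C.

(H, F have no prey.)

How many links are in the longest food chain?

4 links

One longest chain: H → G → D → C → A.
It has 5 species and 4 links.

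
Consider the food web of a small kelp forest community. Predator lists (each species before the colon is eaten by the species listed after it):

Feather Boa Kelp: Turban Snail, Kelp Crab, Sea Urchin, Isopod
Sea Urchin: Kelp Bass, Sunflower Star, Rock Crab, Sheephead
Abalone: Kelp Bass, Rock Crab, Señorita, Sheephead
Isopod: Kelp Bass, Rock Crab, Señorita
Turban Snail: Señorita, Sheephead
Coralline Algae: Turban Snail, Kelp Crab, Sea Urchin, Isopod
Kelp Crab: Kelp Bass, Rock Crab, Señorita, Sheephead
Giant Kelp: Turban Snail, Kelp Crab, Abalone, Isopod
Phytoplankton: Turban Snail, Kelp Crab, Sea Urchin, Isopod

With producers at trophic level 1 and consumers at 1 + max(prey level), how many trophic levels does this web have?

Producers (level 1): Feather Boa Kelp, Coralline Algae, Phytoplankton, Giant Kelp.
Feather Boa Kelp → Isopod → Señorita gives Señorita level 3.
No species has a prey at level 3, so no species reaches level 4.

3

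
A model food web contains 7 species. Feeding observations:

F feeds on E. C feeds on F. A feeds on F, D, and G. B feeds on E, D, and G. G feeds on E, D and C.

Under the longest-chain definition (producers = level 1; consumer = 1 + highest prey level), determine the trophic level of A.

Trophic level 5

E is a producer → level 1.
F eats E → level 2.
C eats F → level 3.
G eats C (level 3); other prey at levels: D 1, E 1 → level 4.
A eats G (level 4); other prey at levels: D 1, F 2 → level 5.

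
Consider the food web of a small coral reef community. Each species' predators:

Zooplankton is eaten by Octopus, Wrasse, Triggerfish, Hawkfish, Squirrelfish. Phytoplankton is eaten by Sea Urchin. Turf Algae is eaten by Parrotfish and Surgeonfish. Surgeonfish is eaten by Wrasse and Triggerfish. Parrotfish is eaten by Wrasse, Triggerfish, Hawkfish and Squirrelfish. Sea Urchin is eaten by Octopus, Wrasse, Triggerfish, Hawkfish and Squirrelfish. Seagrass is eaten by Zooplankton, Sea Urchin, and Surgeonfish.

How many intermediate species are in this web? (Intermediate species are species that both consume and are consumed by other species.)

Intermediate species (has both prey and predators): Sea Urchin, Surgeonfish, Zooplankton, Parrotfish.
Count: 4.

4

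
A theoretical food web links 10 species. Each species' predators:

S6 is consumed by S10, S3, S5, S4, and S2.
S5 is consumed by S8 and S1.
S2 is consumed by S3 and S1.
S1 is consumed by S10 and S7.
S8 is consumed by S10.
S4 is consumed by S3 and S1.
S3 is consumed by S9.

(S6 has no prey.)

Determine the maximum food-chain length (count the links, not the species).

3 links

One longest chain: S6 → S5 → S1 → S7.
It has 4 species and 3 links.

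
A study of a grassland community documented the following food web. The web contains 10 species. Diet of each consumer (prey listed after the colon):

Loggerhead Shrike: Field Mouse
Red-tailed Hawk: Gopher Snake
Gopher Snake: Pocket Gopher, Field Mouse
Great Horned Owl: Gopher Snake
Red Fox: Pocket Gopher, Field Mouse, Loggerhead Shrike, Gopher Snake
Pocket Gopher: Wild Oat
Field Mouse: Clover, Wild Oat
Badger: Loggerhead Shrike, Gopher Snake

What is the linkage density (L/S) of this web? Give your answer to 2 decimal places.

There are L = 14 links among S = 10 species.
L/S = 14/10 = 1.4000 ≈ 1.40.

L/S = 1.40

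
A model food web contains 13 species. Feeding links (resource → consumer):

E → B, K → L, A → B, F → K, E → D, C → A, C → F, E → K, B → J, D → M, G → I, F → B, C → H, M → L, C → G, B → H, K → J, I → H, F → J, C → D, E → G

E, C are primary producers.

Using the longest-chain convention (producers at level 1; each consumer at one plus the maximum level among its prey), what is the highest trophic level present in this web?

Producers (level 1): E, C.
C → F → B → H gives H level 4.
No species has a prey at level 4, so no species reaches level 5.

4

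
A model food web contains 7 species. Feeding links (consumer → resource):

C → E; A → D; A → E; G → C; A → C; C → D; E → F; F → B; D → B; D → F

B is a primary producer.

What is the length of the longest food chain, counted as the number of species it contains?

One longest chain: B → F → E → C → G.
It has 5 species and 4 links.

5 species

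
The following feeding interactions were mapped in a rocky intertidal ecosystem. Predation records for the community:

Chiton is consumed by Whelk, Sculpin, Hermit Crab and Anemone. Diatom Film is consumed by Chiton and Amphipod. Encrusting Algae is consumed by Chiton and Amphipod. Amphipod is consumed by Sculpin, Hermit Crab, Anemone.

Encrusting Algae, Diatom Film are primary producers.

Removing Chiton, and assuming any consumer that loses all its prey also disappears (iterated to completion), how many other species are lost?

1

Remove Chiton.
Round 1: Whelk (all prey gone) → extinct.
No further losses. Total secondary extinctions: 1.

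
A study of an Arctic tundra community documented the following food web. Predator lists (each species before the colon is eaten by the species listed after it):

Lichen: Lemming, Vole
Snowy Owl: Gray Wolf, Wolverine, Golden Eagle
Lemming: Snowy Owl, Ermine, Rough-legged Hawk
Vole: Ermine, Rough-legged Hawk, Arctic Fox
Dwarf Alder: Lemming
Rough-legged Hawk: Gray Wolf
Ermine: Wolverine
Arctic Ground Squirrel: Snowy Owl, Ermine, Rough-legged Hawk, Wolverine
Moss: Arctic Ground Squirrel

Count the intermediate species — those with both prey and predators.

6

Intermediate species (has both prey and predators): Lemming, Vole, Arctic Ground Squirrel, Snowy Owl, Ermine, Rough-legged Hawk.
Count: 6.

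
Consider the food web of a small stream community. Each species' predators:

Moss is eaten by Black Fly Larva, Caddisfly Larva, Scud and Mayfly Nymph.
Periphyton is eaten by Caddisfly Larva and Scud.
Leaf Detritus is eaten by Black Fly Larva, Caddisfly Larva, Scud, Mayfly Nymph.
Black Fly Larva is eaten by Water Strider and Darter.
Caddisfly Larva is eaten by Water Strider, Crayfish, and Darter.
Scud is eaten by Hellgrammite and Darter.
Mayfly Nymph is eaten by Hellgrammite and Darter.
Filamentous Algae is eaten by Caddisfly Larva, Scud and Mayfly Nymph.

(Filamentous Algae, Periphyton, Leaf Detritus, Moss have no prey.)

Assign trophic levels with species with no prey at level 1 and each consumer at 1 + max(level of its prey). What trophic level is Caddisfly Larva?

Filamentous Algae has no prey (basal) → level 1.
Caddisfly Larva eats Filamentous Algae (level 1); other prey at levels: Periphyton 1, Leaf Detritus 1, Moss 1 → level 2.

Trophic level 2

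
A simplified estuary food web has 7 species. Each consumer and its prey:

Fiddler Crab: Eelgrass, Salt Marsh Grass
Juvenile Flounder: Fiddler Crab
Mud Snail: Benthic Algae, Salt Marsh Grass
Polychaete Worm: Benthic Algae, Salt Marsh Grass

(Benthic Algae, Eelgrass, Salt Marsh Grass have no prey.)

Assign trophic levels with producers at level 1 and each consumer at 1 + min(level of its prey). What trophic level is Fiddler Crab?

Eelgrass is a producer → level 1.
Fiddler Crab eats Eelgrass → level 2.

Trophic level 2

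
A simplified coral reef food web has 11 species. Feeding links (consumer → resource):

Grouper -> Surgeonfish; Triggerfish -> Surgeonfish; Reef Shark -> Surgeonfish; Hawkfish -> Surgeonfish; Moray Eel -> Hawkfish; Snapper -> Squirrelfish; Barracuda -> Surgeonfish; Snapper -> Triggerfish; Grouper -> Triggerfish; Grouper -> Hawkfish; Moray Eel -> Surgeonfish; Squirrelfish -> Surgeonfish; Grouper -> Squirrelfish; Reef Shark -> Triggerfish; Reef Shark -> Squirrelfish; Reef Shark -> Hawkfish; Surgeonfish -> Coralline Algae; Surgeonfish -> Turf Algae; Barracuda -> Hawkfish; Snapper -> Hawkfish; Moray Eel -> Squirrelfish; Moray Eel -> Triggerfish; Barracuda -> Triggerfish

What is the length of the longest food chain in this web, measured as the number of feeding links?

3 links

One longest chain: Coralline Algae → Surgeonfish → Squirrelfish → Reef Shark.
It has 4 species and 3 links.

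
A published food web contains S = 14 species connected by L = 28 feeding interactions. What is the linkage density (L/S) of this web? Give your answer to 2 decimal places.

L/S = 2.00

There are L = 28 links among S = 14 species.
L/S = 28/14 = 2.0000 ≈ 2.00.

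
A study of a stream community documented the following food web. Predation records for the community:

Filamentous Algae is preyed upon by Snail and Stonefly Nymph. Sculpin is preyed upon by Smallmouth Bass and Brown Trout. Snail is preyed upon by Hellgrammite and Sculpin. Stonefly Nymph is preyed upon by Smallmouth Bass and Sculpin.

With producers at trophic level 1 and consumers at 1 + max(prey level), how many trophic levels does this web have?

4

Producers (level 1): Filamentous Algae.
Filamentous Algae → Snail → Sculpin → Smallmouth Bass gives Smallmouth Bass level 4.
No species has a prey at level 4, so no species reaches level 5.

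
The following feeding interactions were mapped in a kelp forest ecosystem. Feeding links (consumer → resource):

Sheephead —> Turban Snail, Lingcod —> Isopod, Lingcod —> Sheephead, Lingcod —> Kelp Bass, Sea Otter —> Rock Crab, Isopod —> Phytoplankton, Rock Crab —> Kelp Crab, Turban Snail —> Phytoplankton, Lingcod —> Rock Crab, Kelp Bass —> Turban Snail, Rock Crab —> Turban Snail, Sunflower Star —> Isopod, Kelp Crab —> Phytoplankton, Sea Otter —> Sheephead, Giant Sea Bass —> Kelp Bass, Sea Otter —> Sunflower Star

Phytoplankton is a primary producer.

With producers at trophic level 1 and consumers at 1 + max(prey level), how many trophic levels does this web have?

Producers (level 1): Phytoplankton.
Phytoplankton → Turban Snail → Sheephead → Lingcod gives Lingcod level 4.
No species has a prey at level 4, so no species reaches level 5.

4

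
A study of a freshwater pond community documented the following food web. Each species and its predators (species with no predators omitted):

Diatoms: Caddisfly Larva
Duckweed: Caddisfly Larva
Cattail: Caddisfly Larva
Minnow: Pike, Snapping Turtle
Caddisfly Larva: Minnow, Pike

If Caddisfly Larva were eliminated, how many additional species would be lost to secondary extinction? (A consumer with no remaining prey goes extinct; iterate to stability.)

3

Remove Caddisfly Larva.
Round 1: Minnow (all prey gone) → extinct.
Round 2: Pike (all prey gone), Snapping Turtle (all prey gone) → extinct.
No further losses. Total secondary extinctions: 3.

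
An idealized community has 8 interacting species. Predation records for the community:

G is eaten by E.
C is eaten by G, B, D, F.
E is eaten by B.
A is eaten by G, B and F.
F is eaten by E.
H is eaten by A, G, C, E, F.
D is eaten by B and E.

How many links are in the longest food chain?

One longest chain: H → A → G → E → B.
It has 5 species and 4 links.

4 links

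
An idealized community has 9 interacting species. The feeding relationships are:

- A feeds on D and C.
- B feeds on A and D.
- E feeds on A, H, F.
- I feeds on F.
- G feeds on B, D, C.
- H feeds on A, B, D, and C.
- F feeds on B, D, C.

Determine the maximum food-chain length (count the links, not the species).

4 links

One longest chain: D → A → B → F → I.
It has 5 species and 4 links.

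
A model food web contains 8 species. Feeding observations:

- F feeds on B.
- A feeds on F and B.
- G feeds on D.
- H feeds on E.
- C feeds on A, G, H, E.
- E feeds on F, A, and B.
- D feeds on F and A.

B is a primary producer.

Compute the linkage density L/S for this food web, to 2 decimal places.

There are L = 14 links among S = 8 species.
L/S = 14/8 = 1.7500 ≈ 1.75.

L/S = 1.75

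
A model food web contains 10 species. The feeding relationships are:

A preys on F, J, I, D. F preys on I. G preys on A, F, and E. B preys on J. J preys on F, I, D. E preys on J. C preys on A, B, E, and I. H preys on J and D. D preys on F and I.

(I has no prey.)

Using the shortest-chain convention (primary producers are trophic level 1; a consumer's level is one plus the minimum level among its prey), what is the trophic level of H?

I is a producer → level 1.
D eats I → level 2.
H eats D → level 3.
No prey of H is below level 2, so 3 is the minimum.

Trophic level 3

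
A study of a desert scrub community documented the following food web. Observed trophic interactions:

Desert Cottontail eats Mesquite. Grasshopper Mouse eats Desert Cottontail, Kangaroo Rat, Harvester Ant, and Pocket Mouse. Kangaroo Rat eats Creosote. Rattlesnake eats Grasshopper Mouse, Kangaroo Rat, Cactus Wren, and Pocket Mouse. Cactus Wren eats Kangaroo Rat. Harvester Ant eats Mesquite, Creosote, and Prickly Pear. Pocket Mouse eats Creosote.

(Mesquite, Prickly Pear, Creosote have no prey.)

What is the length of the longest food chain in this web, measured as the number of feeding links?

One longest chain: Creosote → Pocket Mouse → Grasshopper Mouse → Rattlesnake.
It has 4 species and 3 links.

3 links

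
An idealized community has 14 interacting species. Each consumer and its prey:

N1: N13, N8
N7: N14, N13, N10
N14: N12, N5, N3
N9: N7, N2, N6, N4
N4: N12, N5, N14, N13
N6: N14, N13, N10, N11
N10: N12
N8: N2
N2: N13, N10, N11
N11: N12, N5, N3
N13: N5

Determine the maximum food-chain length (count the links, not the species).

One longest chain: N5 → N13 → N2 → N8 → N1.
It has 5 species and 4 links.

4 links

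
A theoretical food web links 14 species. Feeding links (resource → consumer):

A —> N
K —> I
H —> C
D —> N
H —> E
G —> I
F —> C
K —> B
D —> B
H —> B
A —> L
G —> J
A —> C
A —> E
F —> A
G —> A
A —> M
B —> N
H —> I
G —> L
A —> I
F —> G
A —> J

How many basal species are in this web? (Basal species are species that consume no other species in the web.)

Basal species (no prey listed): H, F, D, K.
Count: 4.

4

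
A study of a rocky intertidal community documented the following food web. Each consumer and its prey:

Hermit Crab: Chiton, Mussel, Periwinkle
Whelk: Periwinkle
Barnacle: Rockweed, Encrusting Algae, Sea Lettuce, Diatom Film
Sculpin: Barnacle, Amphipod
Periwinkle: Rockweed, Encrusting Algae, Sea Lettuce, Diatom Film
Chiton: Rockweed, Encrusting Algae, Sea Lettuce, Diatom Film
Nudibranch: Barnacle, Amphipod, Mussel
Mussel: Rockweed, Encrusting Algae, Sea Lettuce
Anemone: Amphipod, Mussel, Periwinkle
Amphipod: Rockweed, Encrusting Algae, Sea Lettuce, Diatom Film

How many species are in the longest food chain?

3 species

One longest chain: Rockweed → Periwinkle → Anemone.
It has 3 species and 2 links.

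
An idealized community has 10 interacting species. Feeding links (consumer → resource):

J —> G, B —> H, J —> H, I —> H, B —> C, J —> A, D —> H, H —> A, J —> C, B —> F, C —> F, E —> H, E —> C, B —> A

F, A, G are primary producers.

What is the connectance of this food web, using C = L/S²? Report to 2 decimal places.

The web has S = 10 species and L = 14 feeding links.
C = L / S² = 14 / 100 = 0.1400 ≈ 0.14.

C = 0.14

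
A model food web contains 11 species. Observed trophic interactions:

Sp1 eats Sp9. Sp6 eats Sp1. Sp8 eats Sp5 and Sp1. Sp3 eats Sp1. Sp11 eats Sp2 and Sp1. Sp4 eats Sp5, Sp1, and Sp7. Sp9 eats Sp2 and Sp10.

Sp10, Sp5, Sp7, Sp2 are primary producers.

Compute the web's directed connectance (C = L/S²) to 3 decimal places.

The web has S = 11 species and L = 12 feeding links.
C = L / S² = 12 / 121 = 0.0992 ≈ 0.099.

C = 0.099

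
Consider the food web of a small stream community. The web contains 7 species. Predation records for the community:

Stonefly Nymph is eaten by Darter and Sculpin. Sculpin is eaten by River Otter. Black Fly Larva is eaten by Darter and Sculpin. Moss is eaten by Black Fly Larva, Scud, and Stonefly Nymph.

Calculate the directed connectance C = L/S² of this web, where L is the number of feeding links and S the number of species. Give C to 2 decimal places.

C = 0.16

The web has S = 7 species and L = 8 feeding links.
C = L / S² = 8 / 49 = 0.1633 ≈ 0.16.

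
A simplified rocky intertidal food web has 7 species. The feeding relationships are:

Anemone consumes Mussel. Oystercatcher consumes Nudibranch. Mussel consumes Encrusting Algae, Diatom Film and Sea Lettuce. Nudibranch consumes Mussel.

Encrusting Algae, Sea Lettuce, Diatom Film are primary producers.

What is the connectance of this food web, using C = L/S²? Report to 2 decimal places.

The web has S = 7 species and L = 6 feeding links.
C = L / S² = 6 / 49 = 0.1224 ≈ 0.12.

C = 0.12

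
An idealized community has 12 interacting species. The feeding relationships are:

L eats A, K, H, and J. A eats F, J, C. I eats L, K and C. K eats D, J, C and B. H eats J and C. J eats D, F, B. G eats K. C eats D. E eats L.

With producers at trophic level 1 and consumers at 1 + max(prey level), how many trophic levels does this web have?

5

Producers (level 1): D, F, B.
D → C → H → L → E gives E level 5.
No species has a prey at level 5, so no species reaches level 6.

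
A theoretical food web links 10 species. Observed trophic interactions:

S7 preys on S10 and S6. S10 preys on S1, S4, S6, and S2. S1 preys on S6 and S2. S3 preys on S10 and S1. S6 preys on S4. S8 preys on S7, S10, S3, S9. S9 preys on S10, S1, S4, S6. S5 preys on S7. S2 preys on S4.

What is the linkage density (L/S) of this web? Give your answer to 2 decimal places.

L/S = 2.10

There are L = 21 links among S = 10 species.
L/S = 21/10 = 2.1000 ≈ 2.10.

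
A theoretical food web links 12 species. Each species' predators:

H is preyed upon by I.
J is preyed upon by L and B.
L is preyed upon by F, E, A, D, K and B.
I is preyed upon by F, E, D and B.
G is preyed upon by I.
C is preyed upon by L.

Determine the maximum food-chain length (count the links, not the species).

2 links

One longest chain: J → L → A.
It has 3 species and 2 links.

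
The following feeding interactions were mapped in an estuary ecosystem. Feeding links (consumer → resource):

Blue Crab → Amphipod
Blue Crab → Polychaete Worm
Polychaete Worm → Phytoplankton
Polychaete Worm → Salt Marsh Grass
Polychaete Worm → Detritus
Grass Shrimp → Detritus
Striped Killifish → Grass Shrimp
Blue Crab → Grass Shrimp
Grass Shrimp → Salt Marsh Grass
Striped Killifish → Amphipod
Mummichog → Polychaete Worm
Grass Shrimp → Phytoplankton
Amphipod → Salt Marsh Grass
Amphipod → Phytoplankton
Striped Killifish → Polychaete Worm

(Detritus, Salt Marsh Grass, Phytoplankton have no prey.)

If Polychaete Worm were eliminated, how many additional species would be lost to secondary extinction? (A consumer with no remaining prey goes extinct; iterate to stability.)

1

Remove Polychaete Worm.
Round 1: Mummichog (all prey gone) → extinct.
No further losses. Total secondary extinctions: 1.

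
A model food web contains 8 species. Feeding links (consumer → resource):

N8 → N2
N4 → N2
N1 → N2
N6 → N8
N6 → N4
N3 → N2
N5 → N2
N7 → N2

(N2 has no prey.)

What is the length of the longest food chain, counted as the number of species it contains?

3 species

One longest chain: N2 → N4 → N6.
It has 3 species and 2 links.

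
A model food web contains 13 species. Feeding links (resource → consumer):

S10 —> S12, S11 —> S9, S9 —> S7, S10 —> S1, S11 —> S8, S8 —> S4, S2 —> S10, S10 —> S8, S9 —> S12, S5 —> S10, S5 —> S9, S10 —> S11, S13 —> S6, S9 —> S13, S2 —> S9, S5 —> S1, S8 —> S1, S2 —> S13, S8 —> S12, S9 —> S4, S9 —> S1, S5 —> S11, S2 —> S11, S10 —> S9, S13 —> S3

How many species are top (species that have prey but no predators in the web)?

6

Top species (has prey, but nothing eats it): S12, S4, S7, S1, S3, S6.
Count: 6.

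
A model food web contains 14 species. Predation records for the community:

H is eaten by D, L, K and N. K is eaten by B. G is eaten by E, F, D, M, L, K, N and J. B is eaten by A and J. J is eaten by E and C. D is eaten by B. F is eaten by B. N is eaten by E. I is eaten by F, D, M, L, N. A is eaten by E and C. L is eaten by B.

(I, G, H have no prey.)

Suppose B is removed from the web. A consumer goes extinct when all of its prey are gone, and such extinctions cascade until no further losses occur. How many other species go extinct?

Remove B.
Round 1: A (all prey gone) → extinct.
No further losses. Total secondary extinctions: 1.

1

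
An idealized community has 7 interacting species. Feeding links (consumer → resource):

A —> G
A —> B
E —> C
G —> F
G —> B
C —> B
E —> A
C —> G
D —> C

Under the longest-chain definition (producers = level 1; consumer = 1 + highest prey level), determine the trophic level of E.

B is a producer → level 1.
G eats B (level 1); other prey at levels: F 1 → level 2.
A eats G (level 2); other prey at levels: B 1 → level 3.
E eats A (level 3); other prey at levels: C 3 → level 4.

Trophic level 4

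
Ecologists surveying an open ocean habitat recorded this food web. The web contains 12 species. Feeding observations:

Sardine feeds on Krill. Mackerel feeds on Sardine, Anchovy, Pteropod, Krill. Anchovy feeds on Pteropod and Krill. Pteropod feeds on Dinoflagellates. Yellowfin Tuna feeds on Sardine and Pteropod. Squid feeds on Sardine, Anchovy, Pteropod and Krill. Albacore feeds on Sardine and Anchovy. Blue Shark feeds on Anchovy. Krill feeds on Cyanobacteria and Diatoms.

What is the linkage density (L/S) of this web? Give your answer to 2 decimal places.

There are L = 19 links among S = 12 species.
L/S = 19/12 = 1.5833 ≈ 1.58.

L/S = 1.58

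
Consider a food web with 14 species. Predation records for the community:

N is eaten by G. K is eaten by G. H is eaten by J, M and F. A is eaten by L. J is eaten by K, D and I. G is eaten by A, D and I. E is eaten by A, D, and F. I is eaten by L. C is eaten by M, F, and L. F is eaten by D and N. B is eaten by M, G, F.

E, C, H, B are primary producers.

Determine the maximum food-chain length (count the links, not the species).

One longest chain: H → J → K → G → I → L.
It has 6 species and 5 links.

5 links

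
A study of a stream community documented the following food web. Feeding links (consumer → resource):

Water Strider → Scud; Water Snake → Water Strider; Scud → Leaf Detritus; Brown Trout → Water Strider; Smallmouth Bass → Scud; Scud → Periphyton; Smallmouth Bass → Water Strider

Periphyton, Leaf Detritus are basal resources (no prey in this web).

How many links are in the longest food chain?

3 links

One longest chain: Periphyton → Scud → Water Strider → Water Snake.
It has 4 species and 3 links.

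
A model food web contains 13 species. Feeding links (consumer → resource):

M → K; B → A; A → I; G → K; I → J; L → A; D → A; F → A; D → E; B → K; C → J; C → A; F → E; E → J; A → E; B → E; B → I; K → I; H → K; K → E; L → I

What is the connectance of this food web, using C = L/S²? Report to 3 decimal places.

C = 0.124

The web has S = 13 species and L = 21 feeding links.
C = L / S² = 21 / 169 = 0.1243 ≈ 0.124.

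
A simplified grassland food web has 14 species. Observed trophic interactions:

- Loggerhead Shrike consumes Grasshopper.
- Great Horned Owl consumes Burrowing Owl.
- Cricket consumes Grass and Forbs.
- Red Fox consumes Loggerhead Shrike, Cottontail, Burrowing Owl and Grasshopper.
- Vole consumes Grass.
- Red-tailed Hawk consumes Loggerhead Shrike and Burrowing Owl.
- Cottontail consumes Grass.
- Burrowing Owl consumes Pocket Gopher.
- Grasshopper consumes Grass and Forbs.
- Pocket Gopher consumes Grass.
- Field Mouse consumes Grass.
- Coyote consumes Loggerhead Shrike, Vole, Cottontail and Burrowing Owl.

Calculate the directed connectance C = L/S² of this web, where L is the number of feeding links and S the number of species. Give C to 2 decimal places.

The web has S = 14 species and L = 21 feeding links.
C = L / S² = 21 / 196 = 0.1071 ≈ 0.11.

C = 0.11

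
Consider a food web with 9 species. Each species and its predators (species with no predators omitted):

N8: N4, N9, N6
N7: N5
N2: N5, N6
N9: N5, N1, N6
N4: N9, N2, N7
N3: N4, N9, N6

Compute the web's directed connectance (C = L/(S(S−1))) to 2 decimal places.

C = 0.21

The web has S = 9 species and L = 15 feeding links.
C = L / (S(S−1)) = 15 / 72 = 0.2083 ≈ 0.21.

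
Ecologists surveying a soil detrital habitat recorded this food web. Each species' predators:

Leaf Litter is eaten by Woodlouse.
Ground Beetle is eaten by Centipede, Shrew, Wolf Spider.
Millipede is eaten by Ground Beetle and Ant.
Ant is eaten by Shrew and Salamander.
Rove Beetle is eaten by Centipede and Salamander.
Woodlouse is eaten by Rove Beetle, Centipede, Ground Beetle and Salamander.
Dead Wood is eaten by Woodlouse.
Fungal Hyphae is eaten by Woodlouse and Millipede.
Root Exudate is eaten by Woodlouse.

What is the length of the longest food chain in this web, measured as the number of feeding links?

3 links

One longest chain: Fungal Hyphae → Woodlouse → Rove Beetle → Salamander.
It has 4 species and 3 links.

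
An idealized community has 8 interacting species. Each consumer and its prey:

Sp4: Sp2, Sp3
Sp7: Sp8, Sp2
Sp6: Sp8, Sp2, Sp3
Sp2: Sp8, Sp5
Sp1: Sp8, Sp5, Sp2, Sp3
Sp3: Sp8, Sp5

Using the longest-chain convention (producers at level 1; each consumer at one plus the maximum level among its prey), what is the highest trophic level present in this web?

Producers (level 1): Sp8, Sp5.
Sp8 → Sp2 → Sp7 gives Sp7 level 3.
No species has a prey at level 3, so no species reaches level 4.

3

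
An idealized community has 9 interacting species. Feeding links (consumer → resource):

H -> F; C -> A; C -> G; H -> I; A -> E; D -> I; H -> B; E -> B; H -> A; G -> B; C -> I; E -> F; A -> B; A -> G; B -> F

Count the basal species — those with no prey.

2

Basal species (no prey listed): F, I.
Count: 2.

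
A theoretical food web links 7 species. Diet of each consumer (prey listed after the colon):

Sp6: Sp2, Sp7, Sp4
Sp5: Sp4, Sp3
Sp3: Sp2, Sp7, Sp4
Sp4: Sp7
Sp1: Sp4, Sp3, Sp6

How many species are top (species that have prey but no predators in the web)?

2

Top species (has prey, but nothing eats it): Sp1, Sp5.
Count: 2.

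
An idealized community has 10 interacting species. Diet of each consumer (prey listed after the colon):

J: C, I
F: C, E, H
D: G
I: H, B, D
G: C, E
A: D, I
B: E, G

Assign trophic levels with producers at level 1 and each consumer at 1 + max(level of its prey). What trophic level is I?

C is a producer → level 1.
G eats C (level 1); other prey at levels: E 1 → level 2.
B eats G (level 2); other prey at levels: E 1 → level 3.
I eats B (level 3); other prey at levels: H 1, D 3 → level 4.

Trophic level 4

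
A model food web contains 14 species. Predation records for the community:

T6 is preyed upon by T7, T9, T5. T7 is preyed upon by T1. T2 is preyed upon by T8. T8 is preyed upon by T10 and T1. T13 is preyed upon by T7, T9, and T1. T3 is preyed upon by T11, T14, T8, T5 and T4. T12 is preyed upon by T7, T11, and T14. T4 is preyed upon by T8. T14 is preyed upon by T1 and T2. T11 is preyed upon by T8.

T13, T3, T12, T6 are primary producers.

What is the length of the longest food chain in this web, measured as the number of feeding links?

One longest chain: T3 → T14 → T2 → T8 → T10.
It has 5 species and 4 links.

4 links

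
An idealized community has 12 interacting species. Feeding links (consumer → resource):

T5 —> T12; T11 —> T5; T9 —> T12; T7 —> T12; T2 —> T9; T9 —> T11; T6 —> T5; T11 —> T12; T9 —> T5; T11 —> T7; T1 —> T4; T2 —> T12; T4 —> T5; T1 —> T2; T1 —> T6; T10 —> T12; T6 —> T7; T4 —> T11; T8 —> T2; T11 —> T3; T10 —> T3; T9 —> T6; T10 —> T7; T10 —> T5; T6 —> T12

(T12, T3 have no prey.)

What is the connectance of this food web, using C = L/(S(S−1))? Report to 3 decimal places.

The web has S = 12 species and L = 25 feeding links.
C = L / (S(S−1)) = 25 / 132 = 0.1894 ≈ 0.189.

C = 0.189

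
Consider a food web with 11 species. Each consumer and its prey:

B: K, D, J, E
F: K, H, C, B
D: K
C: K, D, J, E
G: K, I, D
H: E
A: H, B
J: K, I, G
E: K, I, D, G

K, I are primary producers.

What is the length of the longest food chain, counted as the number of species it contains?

6 species

One longest chain: K → D → G → J → B → A.
It has 6 species and 5 links.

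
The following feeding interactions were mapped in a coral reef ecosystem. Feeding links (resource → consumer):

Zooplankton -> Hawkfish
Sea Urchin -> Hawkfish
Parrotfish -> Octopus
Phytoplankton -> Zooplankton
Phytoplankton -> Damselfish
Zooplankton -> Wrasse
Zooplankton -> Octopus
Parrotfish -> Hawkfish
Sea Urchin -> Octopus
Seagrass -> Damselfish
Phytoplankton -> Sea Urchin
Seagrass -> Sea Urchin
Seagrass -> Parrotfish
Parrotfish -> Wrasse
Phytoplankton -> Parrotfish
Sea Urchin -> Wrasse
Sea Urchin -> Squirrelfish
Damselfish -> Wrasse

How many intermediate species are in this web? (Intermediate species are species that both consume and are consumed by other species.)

Intermediate species (has both prey and predators): Damselfish, Sea Urchin, Zooplankton, Parrotfish.
Count: 4.

4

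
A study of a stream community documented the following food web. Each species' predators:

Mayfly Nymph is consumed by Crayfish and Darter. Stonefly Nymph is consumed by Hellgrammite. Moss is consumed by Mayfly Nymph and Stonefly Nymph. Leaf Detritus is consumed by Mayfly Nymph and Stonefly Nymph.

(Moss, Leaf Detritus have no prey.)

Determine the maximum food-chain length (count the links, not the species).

2 links

One longest chain: Moss → Stonefly Nymph → Hellgrammite.
It has 3 species and 2 links.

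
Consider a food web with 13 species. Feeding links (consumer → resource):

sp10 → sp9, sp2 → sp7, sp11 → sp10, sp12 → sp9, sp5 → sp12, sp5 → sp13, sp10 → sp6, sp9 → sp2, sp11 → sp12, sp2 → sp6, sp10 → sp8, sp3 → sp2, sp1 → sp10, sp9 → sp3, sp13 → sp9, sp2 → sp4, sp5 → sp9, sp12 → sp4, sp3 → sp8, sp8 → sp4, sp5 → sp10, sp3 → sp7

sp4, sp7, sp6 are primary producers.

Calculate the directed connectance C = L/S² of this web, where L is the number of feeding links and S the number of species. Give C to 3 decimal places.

The web has S = 13 species and L = 22 feeding links.
C = L / S² = 22 / 169 = 0.1302 ≈ 0.130.

C = 0.130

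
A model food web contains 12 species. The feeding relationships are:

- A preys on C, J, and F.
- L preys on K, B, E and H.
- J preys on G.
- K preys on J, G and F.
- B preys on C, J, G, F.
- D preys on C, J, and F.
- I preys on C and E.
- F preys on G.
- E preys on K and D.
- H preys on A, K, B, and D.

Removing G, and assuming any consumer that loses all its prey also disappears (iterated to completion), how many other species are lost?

3

Remove G.
Round 1: F (all prey gone), J (all prey gone) → extinct.
Round 2: K (all prey gone) → extinct.
No further losses. Total secondary extinctions: 3.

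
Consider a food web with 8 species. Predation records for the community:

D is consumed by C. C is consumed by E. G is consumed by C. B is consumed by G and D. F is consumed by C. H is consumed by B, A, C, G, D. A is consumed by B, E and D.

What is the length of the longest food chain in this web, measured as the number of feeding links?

One longest chain: H → A → B → G → C → E.
It has 6 species and 5 links.

5 links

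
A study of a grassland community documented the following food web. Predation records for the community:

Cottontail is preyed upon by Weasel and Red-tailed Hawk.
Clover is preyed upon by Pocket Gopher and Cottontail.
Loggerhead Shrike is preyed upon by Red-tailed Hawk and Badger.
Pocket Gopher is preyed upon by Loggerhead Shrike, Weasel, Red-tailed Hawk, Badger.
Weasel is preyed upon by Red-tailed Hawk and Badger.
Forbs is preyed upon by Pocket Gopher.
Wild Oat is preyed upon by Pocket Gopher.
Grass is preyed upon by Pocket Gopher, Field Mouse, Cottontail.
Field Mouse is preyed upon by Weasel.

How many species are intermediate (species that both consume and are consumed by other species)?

5

Intermediate species (has both prey and predators): Field Mouse, Cottontail, Pocket Gopher, Weasel, Loggerhead Shrike.
Count: 5.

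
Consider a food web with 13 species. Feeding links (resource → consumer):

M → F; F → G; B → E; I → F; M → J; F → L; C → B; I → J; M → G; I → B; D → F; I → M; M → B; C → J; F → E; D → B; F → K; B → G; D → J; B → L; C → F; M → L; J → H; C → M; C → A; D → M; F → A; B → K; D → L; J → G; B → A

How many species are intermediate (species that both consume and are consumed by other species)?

Intermediate species (has both prey and predators): M, J, F, B.
Count: 4.

4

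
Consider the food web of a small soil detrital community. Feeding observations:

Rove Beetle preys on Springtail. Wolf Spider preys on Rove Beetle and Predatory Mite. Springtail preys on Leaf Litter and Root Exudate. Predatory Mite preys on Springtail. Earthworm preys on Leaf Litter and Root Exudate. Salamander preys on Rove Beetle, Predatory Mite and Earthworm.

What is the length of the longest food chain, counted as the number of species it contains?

4 species

One longest chain: Root Exudate → Springtail → Rove Beetle → Wolf Spider.
It has 4 species and 3 links.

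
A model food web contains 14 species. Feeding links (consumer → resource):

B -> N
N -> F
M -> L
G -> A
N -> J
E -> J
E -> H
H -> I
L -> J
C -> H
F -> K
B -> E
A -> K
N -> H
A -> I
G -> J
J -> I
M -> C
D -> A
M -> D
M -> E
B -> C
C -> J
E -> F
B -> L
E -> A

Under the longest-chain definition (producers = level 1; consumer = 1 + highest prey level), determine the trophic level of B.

Trophic level 4

K is a producer → level 1.
A eats K (level 1); other prey at levels: I 1 → level 2.
E eats A (level 2); other prey at levels: H 2, J 2, F 2 → level 3.
B eats E (level 3); other prey at levels: C 3, N 3, L 3 → level 4.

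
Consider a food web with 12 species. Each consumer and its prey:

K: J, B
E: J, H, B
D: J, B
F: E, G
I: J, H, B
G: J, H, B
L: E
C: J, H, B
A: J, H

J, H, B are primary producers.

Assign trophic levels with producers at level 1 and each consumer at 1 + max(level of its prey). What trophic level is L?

J is a producer → level 1.
E eats J (level 1); other prey at levels: H 1, B 1 → level 2.
L eats E → level 3.

Trophic level 3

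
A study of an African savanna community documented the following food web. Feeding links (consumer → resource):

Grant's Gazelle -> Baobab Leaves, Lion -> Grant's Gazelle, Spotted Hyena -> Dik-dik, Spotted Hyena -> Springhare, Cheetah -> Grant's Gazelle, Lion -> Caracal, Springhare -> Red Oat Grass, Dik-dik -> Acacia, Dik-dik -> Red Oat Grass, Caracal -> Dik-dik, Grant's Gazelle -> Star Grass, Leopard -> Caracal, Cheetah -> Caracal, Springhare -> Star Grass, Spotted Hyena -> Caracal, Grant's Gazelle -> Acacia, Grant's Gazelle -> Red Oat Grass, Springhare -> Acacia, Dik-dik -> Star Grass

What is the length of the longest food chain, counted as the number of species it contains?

One longest chain: Star Grass → Dik-dik → Caracal → Spotted Hyena.
It has 4 species and 3 links.

4 species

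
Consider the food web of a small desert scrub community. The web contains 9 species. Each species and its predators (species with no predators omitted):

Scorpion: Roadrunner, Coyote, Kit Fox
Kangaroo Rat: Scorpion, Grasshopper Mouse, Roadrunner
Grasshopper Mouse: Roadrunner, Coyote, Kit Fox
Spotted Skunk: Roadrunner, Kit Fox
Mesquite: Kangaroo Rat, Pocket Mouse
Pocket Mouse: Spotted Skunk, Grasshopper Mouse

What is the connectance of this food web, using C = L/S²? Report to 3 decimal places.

C = 0.185

The web has S = 9 species and L = 15 feeding links.
C = L / S² = 15 / 81 = 0.1852 ≈ 0.185.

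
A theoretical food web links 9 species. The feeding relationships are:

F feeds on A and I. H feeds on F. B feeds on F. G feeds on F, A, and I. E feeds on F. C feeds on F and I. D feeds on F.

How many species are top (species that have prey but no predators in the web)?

Top species (has prey, but nothing eats it): H, D, B, G, C, E.
Count: 6.

6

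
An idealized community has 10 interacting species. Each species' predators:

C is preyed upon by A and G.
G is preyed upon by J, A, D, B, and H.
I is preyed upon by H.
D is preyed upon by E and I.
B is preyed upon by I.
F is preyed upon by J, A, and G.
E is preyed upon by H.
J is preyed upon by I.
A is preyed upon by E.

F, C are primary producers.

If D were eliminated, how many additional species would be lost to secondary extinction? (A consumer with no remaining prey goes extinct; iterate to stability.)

0

Remove D.
Every predator of it retains at least one other prey: I still has J, B; E still has A.
No consumer loses all prey, so no secondary extinctions occur.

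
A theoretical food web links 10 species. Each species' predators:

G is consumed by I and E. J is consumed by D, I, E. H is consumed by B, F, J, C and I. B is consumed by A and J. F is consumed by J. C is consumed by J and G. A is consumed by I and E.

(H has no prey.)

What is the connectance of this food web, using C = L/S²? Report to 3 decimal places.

C = 0.170

The web has S = 10 species and L = 17 feeding links.
C = L / S² = 17 / 100 = 0.1700 ≈ 0.170.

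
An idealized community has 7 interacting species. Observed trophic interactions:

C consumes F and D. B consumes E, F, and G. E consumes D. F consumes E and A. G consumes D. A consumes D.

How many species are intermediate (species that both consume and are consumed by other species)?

4

Intermediate species (has both prey and predators): A, G, E, F.
Count: 4.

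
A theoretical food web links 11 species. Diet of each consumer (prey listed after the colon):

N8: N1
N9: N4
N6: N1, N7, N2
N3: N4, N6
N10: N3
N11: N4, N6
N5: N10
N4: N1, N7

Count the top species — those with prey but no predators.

Top species (has prey, but nothing eats it): N8, N11, N9, N5.
Count: 4.

4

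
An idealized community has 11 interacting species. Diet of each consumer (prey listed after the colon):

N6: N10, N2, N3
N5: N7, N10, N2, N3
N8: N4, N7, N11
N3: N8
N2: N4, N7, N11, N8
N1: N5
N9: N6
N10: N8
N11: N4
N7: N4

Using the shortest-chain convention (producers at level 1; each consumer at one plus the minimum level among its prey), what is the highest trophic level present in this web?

Producers (level 1): N4.
Following each consumer down to its lowest-level prey: N4 → N2 → N6 → N9 (levels 1 through 4).
All prey of N9 (N6 3) are at level 3 or above, so N9 is at level 1 + 3 = 4.
Every consumer has at least one prey at level 3 or below, so none exceeds level 4.

4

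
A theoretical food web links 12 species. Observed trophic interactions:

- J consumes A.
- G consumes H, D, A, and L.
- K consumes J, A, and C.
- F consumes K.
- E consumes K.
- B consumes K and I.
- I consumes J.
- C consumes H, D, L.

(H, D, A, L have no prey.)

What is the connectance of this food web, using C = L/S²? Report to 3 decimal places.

The web has S = 12 species and L = 16 feeding links.
C = L / S² = 16 / 144 = 0.1111 ≈ 0.111.

C = 0.111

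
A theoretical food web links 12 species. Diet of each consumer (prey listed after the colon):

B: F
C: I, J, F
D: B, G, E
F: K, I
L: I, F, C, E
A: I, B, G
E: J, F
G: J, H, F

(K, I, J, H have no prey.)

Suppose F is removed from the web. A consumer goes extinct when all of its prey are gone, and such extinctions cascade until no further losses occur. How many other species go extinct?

1

Remove F.
Round 1: B (all prey gone) → extinct.
No further losses. Total secondary extinctions: 1.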